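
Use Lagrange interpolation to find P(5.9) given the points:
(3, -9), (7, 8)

Lagrange interpolation formula:
P(x) = Σ yᵢ × Lᵢ(x)
where Lᵢ(x) = Π_{j≠i} (x - xⱼ)/(xᵢ - xⱼ)

L_0(5.9) = (5.9 - 7)/(3 - 7) = 0.275000
L_1(5.9) = (5.9 - 3)/(7 - 3) = 0.725000

P(5.9) = (-9)×L_0(5.9) + 8×L_1(5.9)
P(5.9) = 3.325000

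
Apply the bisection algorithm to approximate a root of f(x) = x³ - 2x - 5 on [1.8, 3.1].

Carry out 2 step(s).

f(x) = x³ - 2x - 5
Initial interval: [1.8, 3.1]

Iteration 1:
  c_1 = (1.800000 + 3.100000)/2 = 2.450000
  f(c_1) = f(2.450000) = 4.806125
  f(a) × f(c) < 0, new interval: [1.800000, 2.450000]
Iteration 2:
  c_2 = (1.800000 + 2.450000)/2 = 2.125000
  f(c_2) = f(2.125000) = 0.345703
  f(a) × f(c) < 0, new interval: [1.800000, 2.125000]

After 2 iteration(s), the approximation is c_2 = 2.125000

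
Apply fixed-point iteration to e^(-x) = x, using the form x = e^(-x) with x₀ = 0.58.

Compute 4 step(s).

Equation: e^(-x) = x
Fixed-point form: x = e^(-x)
x₀ = 0.58

x_1 = g(0.580000) = 0.559898
x_2 = g(0.559898) = 0.571267
x_3 = g(0.571267) = 0.564809
x_4 = g(0.564809) = 0.568469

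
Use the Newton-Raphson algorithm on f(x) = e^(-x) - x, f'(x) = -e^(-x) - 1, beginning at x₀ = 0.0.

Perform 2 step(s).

f(x) = e^(-x) - x
f'(x) = -e^(-x) - 1
x₀ = 0.0

Newton-Raphson formula: x_{n+1} = x_n - f(x_n)/f'(x_n)

Iteration 1:
  f(0.000000) = 1.000000
  f'(0.000000) = -2.000000
  x_1 = 0.000000 - 1.000000/(-2.000000) = 0.500000
Iteration 2:
  f(0.500000) = 0.106531
  f'(0.500000) = -1.606531
  x_2 = 0.500000 - 0.106531/(-1.606531) = 0.566311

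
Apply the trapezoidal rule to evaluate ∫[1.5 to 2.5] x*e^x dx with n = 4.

f(x) = x*e^x
a = 1.5, b = 2.5, n = 4
h = (b - a)/n = 0.250000

Trapezoidal rule: (h/2)[f(x₀) + 2f(x₁) + 2f(x₂) + ... + f(xₙ)]

x_0 = 1.5000, f(x_0) = 6.722534, coefficient = 1
x_1 = 1.7500, f(x_1) = 10.070555, coefficient = 2
x_2 = 2.0000, f(x_2) = 14.778112, coefficient = 2
x_3 = 2.2500, f(x_3) = 21.347406, coefficient = 2
x_4 = 2.5000, f(x_4) = 30.456235, coefficient = 1

I ≈ (0.250000/2) × 129.570914 = 16.196364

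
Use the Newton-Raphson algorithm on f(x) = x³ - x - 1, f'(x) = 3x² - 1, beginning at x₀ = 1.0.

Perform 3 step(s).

f(x) = x³ - x - 1
f'(x) = 3x² - 1
x₀ = 1.0

Newton-Raphson formula: x_{n+1} = x_n - f(x_n)/f'(x_n)

Iteration 1:
  f(1.000000) = -1.000000
  f'(1.000000) = 2.000000
  x_1 = 1.000000 - (-1.000000)/2.000000 = 1.500000
Iteration 2:
  f(1.500000) = 0.875000
  f'(1.500000) = 5.750000
  x_2 = 1.500000 - 0.875000/5.750000 = 1.347826
Iteration 3:
  f(1.347826) = 0.100682
  f'(1.347826) = 4.449905
  x_3 = 1.347826 - 0.100682/4.449905 = 1.325200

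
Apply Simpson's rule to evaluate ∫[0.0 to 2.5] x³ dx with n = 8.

f(x) = x³
a = 0.0, b = 2.5, n = 8
h = (b - a)/n = 0.312500

Simpson's rule: (h/3)[f(x₀) + 4f(x₁) + 2f(x₂) + ... + f(xₙ)]

x_0 = 0.0000, f(x_0) = 0.000000, coefficient = 1
x_1 = 0.3125, f(x_1) = 0.030518, coefficient = 4
x_2 = 0.6250, f(x_2) = 0.244141, coefficient = 2
x_3 = 0.9375, f(x_3) = 0.823975, coefficient = 4
x_4 = 1.2500, f(x_4) = 1.953125, coefficient = 2
x_5 = 1.5625, f(x_5) = 3.814697, coefficient = 4
x_6 = 1.8750, f(x_6) = 6.591797, coefficient = 2
x_7 = 2.1875, f(x_7) = 10.467529, coefficient = 4
x_8 = 2.5000, f(x_8) = 15.625000, coefficient = 1

I ≈ (0.312500/3) × 93.750000 = 9.765625
Exact value: 9.765625
Error: 0.000000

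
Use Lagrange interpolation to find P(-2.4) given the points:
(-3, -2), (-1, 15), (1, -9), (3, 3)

Lagrange interpolation formula:
P(x) = Σ yᵢ × Lᵢ(x)
where Lᵢ(x) = Π_{j≠i} (x - xⱼ)/(xᵢ - xⱼ)

L_0(-2.4) = (-2.4 - (-1))/(-3 - (-1)) × (-2.4 - 1)/(-3 - 1) × (-2.4 - 3)/(-3 - 3) = 0.535500
L_1(-2.4) = (-2.4 - (-3))/(-1 - (-3)) × (-2.4 - 1)/(-1 - 1) × (-2.4 - 3)/(-1 - 3) = 0.688500
L_2(-2.4) = (-2.4 - (-3))/(1 - (-3)) × (-2.4 - (-1))/(1 - (-1)) × (-2.4 - 3)/(1 - 3) = -0.283500
L_3(-2.4) = (-2.4 - (-3))/(3 - (-3)) × (-2.4 - (-1))/(3 - (-1)) × (-2.4 - 1)/(3 - 1) = 0.059500

P(-2.4) = (-2)×L_0(-2.4) + 15×L_1(-2.4) + (-9)×L_2(-2.4) + 3×L_3(-2.4)
P(-2.4) = 11.986500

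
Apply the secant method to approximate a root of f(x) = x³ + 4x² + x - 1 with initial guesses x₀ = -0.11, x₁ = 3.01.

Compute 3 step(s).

f(x) = x³ + 4x² + x - 1
x₀ = -0.11, x₁ = 3.01

Secant formula: x_{n+1} = x_n - f(x_n)(x_n - x_{n-1})/(f(x_n) - f(x_{n-1}))

Iteration 1:
  f(-0.110000) = -1.062931
  f(3.010000) = 65.521301
  x_2 = 3.010000 - 65.521301×(3.010000 - (-0.110000))/(65.521301 - (-1.062931))
       = -0.060193
Iteration 2:
  f(3.010000) = 65.521301
  f(-0.060193) = -1.045918
  x_3 = -0.060193 - (-1.045918)×(-0.060193 - 3.010000)/(-1.045918 - 65.521301)
       = -0.011954
Iteration 3:
  f(-0.060193) = -1.045918
  f(-0.011954) = -1.011384
  x_4 = -0.011954 - (-1.011384)×(-0.011954 - (-0.060193))/(-1.011384 - (-1.045918))
       = 1.400795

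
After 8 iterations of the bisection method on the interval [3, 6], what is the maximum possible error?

Bisection error bound: |error| ≤ (b-a)/2^n
|error| ≤ (6 - 3)/2^8 = 3/2^8
|error| ≤ 0.0117187500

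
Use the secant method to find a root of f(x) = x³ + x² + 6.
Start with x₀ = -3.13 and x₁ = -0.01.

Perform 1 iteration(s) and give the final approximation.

f(x) = x³ + x² + 6
x₀ = -3.13, x₁ = -0.01

Secant formula: x_{n+1} = x_n - f(x_n)(x_n - x_{n-1})/(f(x_n) - f(x_{n-1}))

Iteration 1:
  f(-3.130000) = -14.867397
  f(-0.010000) = 6.000099
  x_2 = -0.010000 - 6.000099×(-0.010000 - (-3.130000))/(6.000099 - (-14.867397))
       = -0.907104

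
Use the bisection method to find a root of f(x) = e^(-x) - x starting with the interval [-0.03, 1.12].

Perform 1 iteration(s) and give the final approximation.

f(x) = e^(-x) - x
Initial interval: [-0.03, 1.12]

Iteration 1:
  c_1 = (-0.030000 + 1.120000)/2 = 0.545000
  f(c_1) = f(0.545000) = 0.034842
  f(a) × f(c) ≥ 0, new interval: [0.545000, 1.120000]

After 1 iteration(s), the approximation is c_1 = 0.545000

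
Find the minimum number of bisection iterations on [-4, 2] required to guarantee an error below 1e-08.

We need (b-a)/2^n ≤ 1e-08
(2 - (-4))/2^n ≤ 1e-08
6/2^n ≤ 1e-08
2^n ≥ 600000000
n ≥ log₂(600000000) = 29.16
n ≥ 30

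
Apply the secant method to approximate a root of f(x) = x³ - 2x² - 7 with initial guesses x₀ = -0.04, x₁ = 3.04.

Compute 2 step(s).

f(x) = x³ - 2x² - 7
x₀ = -0.04, x₁ = 3.04

Secant formula: x_{n+1} = x_n - f(x_n)(x_n - x_{n-1})/(f(x_n) - f(x_{n-1}))

Iteration 1:
  f(-0.040000) = -7.003264
  f(3.040000) = 2.611264
  x_2 = 3.040000 - 2.611264×(3.040000 - (-0.040000))/(2.611264 - (-7.003264))
       = 2.203485
Iteration 2:
  f(3.040000) = 2.611264
  f(2.203485) = -6.012008
  x_3 = 2.203485 - (-6.012008)×(2.203485 - 3.040000)/(-6.012008 - 2.611264)
       = 2.786690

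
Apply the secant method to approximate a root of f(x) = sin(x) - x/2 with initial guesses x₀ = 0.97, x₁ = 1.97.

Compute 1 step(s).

f(x) = sin(x) - x/2
x₀ = 0.97, x₁ = 1.97

Secant formula: x_{n+1} = x_n - f(x_n)(x_n - x_{n-1})/(f(x_n) - f(x_{n-1}))

Iteration 1:
  f(0.970000) = 0.339886
  f(1.970000) = -0.063629
  x_2 = 1.970000 - (-0.063629)×(1.970000 - 0.970000)/(-0.063629 - 0.339886)
       = 1.812313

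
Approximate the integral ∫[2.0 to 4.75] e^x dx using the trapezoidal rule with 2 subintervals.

f(x) = e^x
a = 2.0, b = 4.75, n = 2
h = (b - a)/n = 1.375000

Trapezoidal rule: (h/2)[f(x₀) + 2f(x₁) + 2f(x₂) + ... + f(xₙ)]

x_0 = 2.0000, f(x_0) = 7.389056, coefficient = 1
x_1 = 3.3750, f(x_1) = 29.224284, coefficient = 2
x_2 = 4.7500, f(x_2) = 115.584285, coefficient = 1

I ≈ (1.375000/2) × 181.421908 = 124.727562
Exact value: 108.195228
Error: 16.532333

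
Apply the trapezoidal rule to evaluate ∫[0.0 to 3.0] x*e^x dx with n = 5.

f(x) = x*e^x
a = 0.0, b = 3.0, n = 5
h = (b - a)/n = 0.600000

Trapezoidal rule: (h/2)[f(x₀) + 2f(x₁) + 2f(x₂) + ... + f(xₙ)]

x_0 = 0.0000, f(x_0) = 0.000000, coefficient = 1
x_1 = 0.6000, f(x_1) = 1.093271, coefficient = 2
x_2 = 1.2000, f(x_2) = 3.984140, coefficient = 2
x_3 = 1.8000, f(x_3) = 10.889365, coefficient = 2
x_4 = 2.4000, f(x_4) = 26.455623, coefficient = 2
x_5 = 3.0000, f(x_5) = 60.256611, coefficient = 1

I ≈ (0.600000/2) × 145.101411 = 43.530423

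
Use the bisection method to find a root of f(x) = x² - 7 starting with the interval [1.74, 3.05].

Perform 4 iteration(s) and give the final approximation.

f(x) = x² - 7
Initial interval: [1.74, 3.05]

Iteration 1:
  c_1 = (1.740000 + 3.050000)/2 = 2.395000
  f(c_1) = f(2.395000) = -1.263975
  f(a) × f(c) ≥ 0, new interval: [2.395000, 3.050000]
Iteration 2:
  c_2 = (2.395000 + 3.050000)/2 = 2.722500
  f(c_2) = f(2.722500) = 0.412006
  f(a) × f(c) < 0, new interval: [2.395000, 2.722500]
Iteration 3:
  c_3 = (2.395000 + 2.722500)/2 = 2.558750
  f(c_3) = f(2.558750) = -0.452798
  f(a) × f(c) ≥ 0, new interval: [2.558750, 2.722500]
Iteration 4:
  c_4 = (2.558750 + 2.722500)/2 = 2.640625
  f(c_4) = f(2.640625) = -0.027100
  f(a) × f(c) ≥ 0, new interval: [2.640625, 2.722500]

After 4 iteration(s), the approximation is c_4 = 2.640625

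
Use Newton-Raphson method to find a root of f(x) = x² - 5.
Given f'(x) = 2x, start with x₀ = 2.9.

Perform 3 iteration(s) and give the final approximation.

f(x) = x² - 5
f'(x) = 2x
x₀ = 2.9

Newton-Raphson formula: x_{n+1} = x_n - f(x_n)/f'(x_n)

Iteration 1:
  f(2.900000) = 3.410000
  f'(2.900000) = 5.800000
  x_1 = 2.900000 - 3.410000/5.800000 = 2.312069
Iteration 2:
  f(2.312069) = 0.345663
  f'(2.312069) = 4.624138
  x_2 = 2.312069 - 0.345663/4.624138 = 2.237317
Iteration 3:
  f(2.237317) = 0.005588
  f'(2.237317) = 4.474634
  x_3 = 2.237317 - 0.005588/4.474634 = 2.236068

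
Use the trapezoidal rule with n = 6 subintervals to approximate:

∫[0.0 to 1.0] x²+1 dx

f(x) = x²+1
a = 0.0, b = 1.0, n = 6
h = (b - a)/n = 0.166667

Trapezoidal rule: (h/2)[f(x₀) + 2f(x₁) + 2f(x₂) + ... + f(xₙ)]

x_0 = 0.0000, f(x_0) = 1.000000, coefficient = 1
x_1 = 0.1667, f(x_1) = 1.027778, coefficient = 2
x_2 = 0.3333, f(x_2) = 1.111111, coefficient = 2
x_3 = 0.5000, f(x_3) = 1.250000, coefficient = 2
x_4 = 0.6667, f(x_4) = 1.444444, coefficient = 2
x_5 = 0.8333, f(x_5) = 1.694444, coefficient = 2
x_6 = 1.0000, f(x_6) = 2.000000, coefficient = 1

I ≈ (0.166667/2) × 16.055556 = 1.337963
Exact value: 1.333333
Error: 0.004630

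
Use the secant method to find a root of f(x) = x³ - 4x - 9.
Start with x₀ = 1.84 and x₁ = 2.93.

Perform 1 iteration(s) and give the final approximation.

f(x) = x³ - 4x - 9
x₀ = 1.84, x₁ = 2.93

Secant formula: x_{n+1} = x_n - f(x_n)(x_n - x_{n-1})/(f(x_n) - f(x_{n-1}))

Iteration 1:
  f(1.840000) = -10.130496
  f(2.930000) = 4.433757
  x_2 = 2.930000 - 4.433757×(2.930000 - 1.840000)/(4.433757 - (-10.130496))
       = 2.598174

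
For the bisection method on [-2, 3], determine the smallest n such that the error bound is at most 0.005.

We need (b-a)/2^n ≤ 0.005
(3 - (-2))/2^n ≤ 0.005
5/2^n ≤ 0.005
2^n ≥ 1000
n ≥ log₂(1000) = 9.97
n ≥ 10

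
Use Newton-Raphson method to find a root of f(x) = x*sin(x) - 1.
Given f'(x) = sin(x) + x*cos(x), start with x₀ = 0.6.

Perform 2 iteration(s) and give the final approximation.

f(x) = x*sin(x) - 1
f'(x) = sin(x) + x*cos(x)
x₀ = 0.6

Newton-Raphson formula: x_{n+1} = x_n - f(x_n)/f'(x_n)

Iteration 1:
  f(0.600000) = -0.661215
  f'(0.600000) = 1.059844
  x_1 = 0.600000 - (-0.661215)/1.059844 = 1.223879
Iteration 2:
  f(1.223879) = 0.150967
  f'(1.223879) = 1.356545
  x_2 = 1.223879 - 0.150967/1.356545 = 1.112591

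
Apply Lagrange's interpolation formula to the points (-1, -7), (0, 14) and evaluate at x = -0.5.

Lagrange interpolation formula:
P(x) = Σ yᵢ × Lᵢ(x)
where Lᵢ(x) = Π_{j≠i} (x - xⱼ)/(xᵢ - xⱼ)

L_0(-0.5) = (-0.5 - 0)/(-1 - 0) = 0.500000
L_1(-0.5) = (-0.5 - (-1))/(0 - (-1)) = 0.500000

P(-0.5) = (-7)×L_0(-0.5) + 14×L_1(-0.5)
P(-0.5) = 3.500000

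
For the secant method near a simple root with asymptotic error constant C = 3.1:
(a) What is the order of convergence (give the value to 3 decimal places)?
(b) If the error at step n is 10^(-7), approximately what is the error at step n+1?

(a) Secant method has superlinear convergence with order φ = (1+√5)/2 ≈ 1.618.
    This means |e_{n+1}| ≈ C|e_n|^1.618.

(b) With |e_n| = 10^(-7) and C = 3.1:
    |e_{n+1}| ≈ 3.1 × (10^(-7))^1.618 = 3.1 × 10^(-11.33)

(a) ≈ 1.618 (golden ratio); (b) |e_{n+1}| ≈ 1.463e-11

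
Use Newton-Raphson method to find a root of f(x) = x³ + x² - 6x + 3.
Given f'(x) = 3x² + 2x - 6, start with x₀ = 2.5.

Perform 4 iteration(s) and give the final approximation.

f(x) = x³ + x² - 6x + 3
f'(x) = 3x² + 2x - 6
x₀ = 2.5

Newton-Raphson formula: x_{n+1} = x_n - f(x_n)/f'(x_n)

Iteration 1:
  f(2.500000) = 9.875000
  f'(2.500000) = 17.750000
  x_1 = 2.500000 - 9.875000/17.750000 = 1.943662
Iteration 2:
  f(1.943662) = 2.458659
  f'(1.943662) = 9.220790
  x_2 = 1.943662 - 2.458659/9.220790 = 1.677019
Iteration 3:
  f(1.677019) = 0.466715
  f'(1.677019) = 5.791216
  x_3 = 1.677019 - 0.466715/5.791216 = 1.596429
Iteration 4:
  f(1.596429) = 0.038647
  f'(1.596429) = 4.838613
  x_4 = 1.596429 - 0.038647/4.838613 = 1.588442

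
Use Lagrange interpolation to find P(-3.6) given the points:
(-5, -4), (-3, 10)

Lagrange interpolation formula:
P(x) = Σ yᵢ × Lᵢ(x)
where Lᵢ(x) = Π_{j≠i} (x - xⱼ)/(xᵢ - xⱼ)

L_0(-3.6) = (-3.6 - (-3))/(-5 - (-3)) = 0.300000
L_1(-3.6) = (-3.6 - (-5))/(-3 - (-5)) = 0.700000

P(-3.6) = (-4)×L_0(-3.6) + 10×L_1(-3.6)
P(-3.6) = 5.800000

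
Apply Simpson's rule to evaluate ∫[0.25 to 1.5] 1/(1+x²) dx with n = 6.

f(x) = 1/(1+x²)
a = 0.25, b = 1.5, n = 6
h = (b - a)/n = 0.208333

Simpson's rule: (h/3)[f(x₀) + 4f(x₁) + 2f(x₂) + ... + f(xₙ)]

x_0 = 0.2500, f(x_0) = 0.941176, coefficient = 1
x_1 = 0.4583, f(x_1) = 0.826399, coefficient = 4
x_2 = 0.6667, f(x_2) = 0.692308, coefficient = 2
x_3 = 0.8750, f(x_3) = 0.566372, coefficient = 4
x_4 = 1.0833, f(x_4) = 0.460064, coefficient = 2
x_5 = 1.2917, f(x_5) = 0.374756, coefficient = 4
x_6 = 1.5000, f(x_6) = 0.307692, coefficient = 1

I ≈ (0.208333/3) × 10.623718 = 0.737758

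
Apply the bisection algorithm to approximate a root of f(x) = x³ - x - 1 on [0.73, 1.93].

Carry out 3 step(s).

f(x) = x³ - x - 1
Initial interval: [0.73, 1.93]

Iteration 1:
  c_1 = (0.730000 + 1.930000)/2 = 1.330000
  f(c_1) = f(1.330000) = 0.022637
  f(a) × f(c) < 0, new interval: [0.730000, 1.330000]
Iteration 2:
  c_2 = (0.730000 + 1.330000)/2 = 1.030000
  f(c_2) = f(1.030000) = -0.937273
  f(a) × f(c) ≥ 0, new interval: [1.030000, 1.330000]
Iteration 3:
  c_3 = (1.030000 + 1.330000)/2 = 1.180000
  f(c_3) = f(1.180000) = -0.536968
  f(a) × f(c) ≥ 0, new interval: [1.180000, 1.330000]

After 3 iteration(s), the approximation is c_3 = 1.180000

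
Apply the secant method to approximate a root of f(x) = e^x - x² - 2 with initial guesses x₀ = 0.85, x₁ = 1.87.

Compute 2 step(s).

f(x) = e^x - x² - 2
x₀ = 0.85, x₁ = 1.87

Secant formula: x_{n+1} = x_n - f(x_n)(x_n - x_{n-1})/(f(x_n) - f(x_{n-1}))

Iteration 1:
  f(0.850000) = -0.382853
  f(1.870000) = 0.991396
  x_2 = 1.870000 - 0.991396×(1.870000 - 0.850000)/(0.991396 - (-0.382853))
       = 1.134163
Iteration 2:
  f(1.870000) = 0.991396
  f(1.134163) = -0.177756
  x_3 = 1.134163 - (-0.177756)×(1.134163 - 1.870000)/(-0.177756 - 0.991396)
       = 1.246038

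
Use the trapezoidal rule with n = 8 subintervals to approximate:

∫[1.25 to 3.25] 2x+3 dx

f(x) = 2x+3
a = 1.25, b = 3.25, n = 8
h = (b - a)/n = 0.250000

Trapezoidal rule: (h/2)[f(x₀) + 2f(x₁) + 2f(x₂) + ... + f(xₙ)]

x_0 = 1.2500, f(x_0) = 5.500000, coefficient = 1
x_1 = 1.5000, f(x_1) = 6.000000, coefficient = 2
x_2 = 1.7500, f(x_2) = 6.500000, coefficient = 2
x_3 = 2.0000, f(x_3) = 7.000000, coefficient = 2
x_4 = 2.2500, f(x_4) = 7.500000, coefficient = 2
x_5 = 2.5000, f(x_5) = 8.000000, coefficient = 2
x_6 = 2.7500, f(x_6) = 8.500000, coefficient = 2
x_7 = 3.0000, f(x_7) = 9.000000, coefficient = 2
x_8 = 3.2500, f(x_8) = 9.500000, coefficient = 1

I ≈ (0.250000/2) × 120.000000 = 15.000000
Exact value: 15.000000
Error: 0.000000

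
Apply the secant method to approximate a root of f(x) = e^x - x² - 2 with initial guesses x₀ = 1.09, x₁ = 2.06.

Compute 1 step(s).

f(x) = e^x - x² - 2
x₀ = 1.09, x₁ = 2.06

Secant formula: x_{n+1} = x_n - f(x_n)(x_n - x_{n-1})/(f(x_n) - f(x_{n-1}))

Iteration 1:
  f(1.090000) = -0.213826
  f(2.060000) = 1.602370
  x_2 = 2.060000 - 1.602370×(2.060000 - 1.090000)/(1.602370 - (-0.213826))
       = 1.204201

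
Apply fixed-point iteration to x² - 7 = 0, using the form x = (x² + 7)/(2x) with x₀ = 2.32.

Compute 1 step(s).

Equation: x² - 7 = 0
Fixed-point form: x = (x² + 7)/(2x)
x₀ = 2.32

x_1 = g(2.320000) = 2.668621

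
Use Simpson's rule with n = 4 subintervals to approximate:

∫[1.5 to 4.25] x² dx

f(x) = x²
a = 1.5, b = 4.25, n = 4
h = (b - a)/n = 0.687500

Simpson's rule: (h/3)[f(x₀) + 4f(x₁) + 2f(x₂) + ... + f(xₙ)]

x_0 = 1.5000, f(x_0) = 2.250000, coefficient = 1
x_1 = 2.1875, f(x_1) = 4.785156, coefficient = 4
x_2 = 2.8750, f(x_2) = 8.265625, coefficient = 2
x_3 = 3.5625, f(x_3) = 12.691406, coefficient = 4
x_4 = 4.2500, f(x_4) = 18.062500, coefficient = 1

I ≈ (0.687500/3) × 106.750000 = 24.463542
Exact value: 24.463542
Error: 0.000000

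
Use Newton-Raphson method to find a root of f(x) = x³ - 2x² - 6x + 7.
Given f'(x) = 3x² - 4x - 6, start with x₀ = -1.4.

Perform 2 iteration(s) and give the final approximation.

f(x) = x³ - 2x² - 6x + 7
f'(x) = 3x² - 4x - 6
x₀ = -1.4

Newton-Raphson formula: x_{n+1} = x_n - f(x_n)/f'(x_n)

Iteration 1:
  f(-1.400000) = 8.736000
  f'(-1.400000) = 5.480000
  x_1 = -1.400000 - 8.736000/5.480000 = -2.994161
Iteration 2:
  f(-2.994161) = -19.807674
  f'(-2.994161) = 32.871635
  x_2 = -2.994161 - (-19.807674)/32.871635 = -2.391584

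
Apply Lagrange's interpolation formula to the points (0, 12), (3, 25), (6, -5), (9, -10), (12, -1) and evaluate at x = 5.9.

Lagrange interpolation formula:
P(x) = Σ yᵢ × Lᵢ(x)
where Lᵢ(x) = Π_{j≠i} (x - xⱼ)/(xᵢ - xⱼ)

L_0(5.9) = (5.9 - 3)/(0 - 3) × (5.9 - 6)/(0 - 6) × (5.9 - 9)/(0 - 9) × (5.9 - 12)/(0 - 12) = -0.002821
L_1(5.9) = (5.9 - 0)/(3 - 0) × (5.9 - 6)/(3 - 6) × (5.9 - 9)/(3 - 9) × (5.9 - 12)/(3 - 12) = 0.022957
L_2(5.9) = (5.9 - 0)/(6 - 0) × (5.9 - 3)/(6 - 3) × (5.9 - 9)/(6 - 9) × (5.9 - 12)/(6 - 12) = 0.998611
L_3(5.9) = (5.9 - 0)/(9 - 0) × (5.9 - 3)/(9 - 3) × (5.9 - 6)/(9 - 6) × (5.9 - 12)/(9 - 12) = -0.021476
L_4(5.9) = (5.9 - 0)/(12 - 0) × (5.9 - 3)/(12 - 3) × (5.9 - 6)/(12 - 6) × (5.9 - 9)/(12 - 9) = 0.002728

P(5.9) = 12×L_0(5.9) + 25×L_1(5.9) + (-5)×L_2(5.9) + (-10)×L_3(5.9) + (-1)×L_4(5.9)
P(5.9) = -4.240967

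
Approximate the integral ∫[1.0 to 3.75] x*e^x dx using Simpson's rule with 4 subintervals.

f(x) = x*e^x
a = 1.0, b = 3.75, n = 4
h = (b - a)/n = 0.687500

Simpson's rule: (h/3)[f(x₀) + 4f(x₁) + 2f(x₂) + ... + f(xₙ)]

x_0 = 1.0000, f(x_0) = 2.718282, coefficient = 1
x_1 = 1.6875, f(x_1) = 9.122539, coefficient = 4
x_2 = 2.3750, f(x_2) = 25.533656, coefficient = 2
x_3 = 3.0625, f(x_3) = 65.479137, coefficient = 4
x_4 = 3.7500, f(x_4) = 159.454058, coefficient = 1

I ≈ (0.687500/3) × 511.646356 = 117.252290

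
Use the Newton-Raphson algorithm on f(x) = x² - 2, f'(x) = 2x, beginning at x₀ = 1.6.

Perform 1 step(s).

f(x) = x² - 2
f'(x) = 2x
x₀ = 1.6

Newton-Raphson formula: x_{n+1} = x_n - f(x_n)/f'(x_n)

Iteration 1:
  f(1.600000) = 0.560000
  f'(1.600000) = 3.200000
  x_1 = 1.600000 - 0.560000/3.200000 = 1.425000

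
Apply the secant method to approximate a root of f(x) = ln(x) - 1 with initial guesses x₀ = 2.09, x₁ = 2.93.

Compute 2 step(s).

f(x) = ln(x) - 1
x₀ = 2.09, x₁ = 2.93

Secant formula: x_{n+1} = x_n - f(x_n)(x_n - x_{n-1})/(f(x_n) - f(x_{n-1}))

Iteration 1:
  f(2.090000) = -0.262836
  f(2.930000) = 0.075002
  x_2 = 2.930000 - 0.075002×(2.930000 - 2.090000)/(0.075002 - (-0.262836))
       = 2.743514
Iteration 2:
  f(2.930000) = 0.075002
  f(2.743514) = 0.009240
  x_3 = 2.743514 - 0.009240×(2.743514 - 2.930000)/(0.009240 - 0.075002)
       = 2.717313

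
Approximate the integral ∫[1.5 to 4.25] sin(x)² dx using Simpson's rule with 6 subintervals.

f(x) = sin(x)²
a = 1.5, b = 4.25, n = 6
h = (b - a)/n = 0.458333

Simpson's rule: (h/3)[f(x₀) + 4f(x₁) + 2f(x₂) + ... + f(xₙ)]

x_0 = 1.5000, f(x_0) = 0.994996, coefficient = 1
x_1 = 1.9583, f(x_1) = 0.857185, coefficient = 4
x_2 = 2.4167, f(x_2) = 0.439675, coefficient = 2
x_3 = 2.8750, f(x_3) = 0.069404, coefficient = 4
x_4 = 3.3333, f(x_4) = 0.036316, coefficient = 2
x_5 = 3.7917, f(x_5) = 0.366322, coefficient = 4
x_6 = 4.2500, f(x_6) = 0.801006, coefficient = 1

I ≈ (0.458333/3) × 7.919626 = 1.209943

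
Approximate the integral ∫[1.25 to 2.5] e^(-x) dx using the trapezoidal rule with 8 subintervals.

f(x) = e^(-x)
a = 1.25, b = 2.5, n = 8
h = (b - a)/n = 0.156250

Trapezoidal rule: (h/2)[f(x₀) + 2f(x₁) + 2f(x₂) + ... + f(xₙ)]

x_0 = 1.2500, f(x_0) = 0.286505, coefficient = 1
x_1 = 1.4062, f(x_1) = 0.245061, coefficient = 2
x_2 = 1.5625, f(x_2) = 0.209611, coefficient = 2
x_3 = 1.7188, f(x_3) = 0.179290, coefficient = 2
x_4 = 1.8750, f(x_4) = 0.153355, coefficient = 2
x_5 = 2.0312, f(x_5) = 0.131171, coefficient = 2
x_6 = 2.1875, f(x_6) = 0.112197, coefficient = 2
x_7 = 2.3438, f(x_7) = 0.095967, coefficient = 2
x_8 = 2.5000, f(x_8) = 0.082085, coefficient = 1

I ≈ (0.156250/2) × 2.621895 = 0.204836
Exact value: 0.204420
Error: 0.000416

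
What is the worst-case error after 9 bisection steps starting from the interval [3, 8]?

Bisection error bound: |error| ≤ (b-a)/2^n
|error| ≤ (8 - 3)/2^9 = 5/2^9
|error| ≤ 0.0097656250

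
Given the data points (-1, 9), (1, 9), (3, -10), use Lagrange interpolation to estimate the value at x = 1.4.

Lagrange interpolation formula:
P(x) = Σ yᵢ × Lᵢ(x)
where Lᵢ(x) = Π_{j≠i} (x - xⱼ)/(xᵢ - xⱼ)

L_0(1.4) = (1.4 - 1)/(-1 - 1) × (1.4 - 3)/(-1 - 3) = -0.080000
L_1(1.4) = (1.4 - (-1))/(1 - (-1)) × (1.4 - 3)/(1 - 3) = 0.960000
L_2(1.4) = (1.4 - (-1))/(3 - (-1)) × (1.4 - 1)/(3 - 1) = 0.120000

P(1.4) = 9×L_0(1.4) + 9×L_1(1.4) + (-10)×L_2(1.4)
P(1.4) = 6.720000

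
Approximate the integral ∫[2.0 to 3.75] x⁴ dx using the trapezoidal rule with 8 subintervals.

f(x) = x⁴
a = 2.0, b = 3.75, n = 8
h = (b - a)/n = 0.218750

Trapezoidal rule: (h/2)[f(x₀) + 2f(x₁) + 2f(x₂) + ... + f(xₙ)]

x_0 = 2.0000, f(x_0) = 16.000000, coefficient = 1
x_1 = 2.2188, f(x_1) = 24.234468, coefficient = 2
x_2 = 2.4375, f(x_2) = 35.300308, coefficient = 2
x_3 = 2.6562, f(x_3) = 49.782395, coefficient = 2
x_4 = 2.8750, f(x_4) = 68.320557, coefficient = 2
x_5 = 3.0938, f(x_5) = 91.609574, coefficient = 2
x_6 = 3.3125, f(x_6) = 120.399185, coefficient = 2
x_7 = 3.5312, f(x_7) = 155.494081, coefficient = 2
x_8 = 3.7500, f(x_8) = 197.753906, coefficient = 1

I ≈ (0.218750/2) × 1304.035042 = 142.628833
Exact value: 141.915430
Error: 0.713403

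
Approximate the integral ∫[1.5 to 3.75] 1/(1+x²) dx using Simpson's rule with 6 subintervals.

f(x) = 1/(1+x²)
a = 1.5, b = 3.75, n = 6
h = (b - a)/n = 0.375000

Simpson's rule: (h/3)[f(x₀) + 4f(x₁) + 2f(x₂) + ... + f(xₙ)]

x_0 = 1.5000, f(x_0) = 0.307692, coefficient = 1
x_1 = 1.8750, f(x_1) = 0.221453, coefficient = 4
x_2 = 2.2500, f(x_2) = 0.164948, coefficient = 2
x_3 = 2.6250, f(x_3) = 0.126733, coefficient = 4
x_4 = 3.0000, f(x_4) = 0.100000, coefficient = 2
x_5 = 3.3750, f(x_5) = 0.080706, coefficient = 4
x_6 = 3.7500, f(x_6) = 0.066390, coefficient = 1

I ≈ (0.375000/3) × 2.619548 = 0.327443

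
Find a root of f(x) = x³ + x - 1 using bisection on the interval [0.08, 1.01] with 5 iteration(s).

f(x) = x³ + x - 1
Initial interval: [0.08, 1.01]

Iteration 1:
  c_1 = (0.080000 + 1.010000)/2 = 0.545000
  f(c_1) = f(0.545000) = -0.293121
  f(a) × f(c) ≥ 0, new interval: [0.545000, 1.010000]
Iteration 2:
  c_2 = (0.545000 + 1.010000)/2 = 0.777500
  f(c_2) = f(0.777500) = 0.247504
  f(a) × f(c) < 0, new interval: [0.545000, 0.777500]
Iteration 3:
  c_3 = (0.545000 + 0.777500)/2 = 0.661250
  f(c_3) = f(0.661250) = -0.049617
  f(a) × f(c) ≥ 0, new interval: [0.661250, 0.777500]
Iteration 4:
  c_4 = (0.661250 + 0.777500)/2 = 0.719375
  f(c_4) = f(0.719375) = 0.091652
  f(a) × f(c) < 0, new interval: [0.661250, 0.719375]
Iteration 5:
  c_5 = (0.661250 + 0.719375)/2 = 0.690313
  f(c_5) = f(0.690313) = 0.019268
  f(a) × f(c) < 0, new interval: [0.661250, 0.690313]

After 5 iteration(s), the approximation is c_5 = 0.690313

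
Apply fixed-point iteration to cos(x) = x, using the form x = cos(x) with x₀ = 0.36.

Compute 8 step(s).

Equation: cos(x) = x
Fixed-point form: x = cos(x)
x₀ = 0.36

x_1 = g(0.360000) = 0.935897
x_2 = g(0.935897) = 0.593097
x_3 = g(0.593097) = 0.829214
x_4 = g(0.829214) = 0.675456
x_5 = g(0.675456) = 0.780422
x_6 = g(0.780422) = 0.710617
x_7 = g(0.710617) = 0.757960
x_8 = g(0.757960) = 0.726240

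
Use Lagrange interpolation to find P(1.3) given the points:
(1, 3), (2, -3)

Lagrange interpolation formula:
P(x) = Σ yᵢ × Lᵢ(x)
where Lᵢ(x) = Π_{j≠i} (x - xⱼ)/(xᵢ - xⱼ)

L_0(1.3) = (1.3 - 2)/(1 - 2) = 0.700000
L_1(1.3) = (1.3 - 1)/(2 - 1) = 0.300000

P(1.3) = 3×L_0(1.3) + (-3)×L_1(1.3)
P(1.3) = 1.200000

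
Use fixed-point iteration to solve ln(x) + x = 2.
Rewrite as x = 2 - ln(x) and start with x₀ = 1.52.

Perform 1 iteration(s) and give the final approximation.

Equation: ln(x) + x = 2
Fixed-point form: x = 2 - ln(x)
x₀ = 1.52

x_1 = g(1.520000) = 1.581290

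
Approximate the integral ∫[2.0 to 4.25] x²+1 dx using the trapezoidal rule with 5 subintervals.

f(x) = x²+1
a = 2.0, b = 4.25, n = 5
h = (b - a)/n = 0.450000

Trapezoidal rule: (h/2)[f(x₀) + 2f(x₁) + 2f(x₂) + ... + f(xₙ)]

x_0 = 2.0000, f(x_0) = 5.000000, coefficient = 1
x_1 = 2.4500, f(x_1) = 7.002500, coefficient = 2
x_2 = 2.9000, f(x_2) = 9.410000, coefficient = 2
x_3 = 3.3500, f(x_3) = 12.222500, coefficient = 2
x_4 = 3.8000, f(x_4) = 15.440000, coefficient = 2
x_5 = 4.2500, f(x_5) = 19.062500, coefficient = 1

I ≈ (0.450000/2) × 112.212500 = 25.247813
Exact value: 25.171875
Error: 0.075938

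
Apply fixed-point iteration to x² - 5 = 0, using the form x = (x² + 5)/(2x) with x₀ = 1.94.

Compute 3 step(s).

Equation: x² - 5 = 0
Fixed-point form: x = (x² + 5)/(2x)
x₀ = 1.94

x_1 = g(1.940000) = 2.258660
x_2 = g(2.258660) = 2.236181
x_3 = g(2.236181) = 2.236068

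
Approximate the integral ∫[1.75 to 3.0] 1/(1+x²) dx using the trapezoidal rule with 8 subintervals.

f(x) = 1/(1+x²)
a = 1.75, b = 3.0, n = 8
h = (b - a)/n = 0.156250

Trapezoidal rule: (h/2)[f(x₀) + 2f(x₁) + 2f(x₂) + ... + f(xₙ)]

x_0 = 1.7500, f(x_0) = 0.246154, coefficient = 1
x_1 = 1.9062, f(x_1) = 0.215806, coefficient = 2
x_2 = 2.0625, f(x_2) = 0.190335, coefficient = 2
x_3 = 2.2188, f(x_3) = 0.168838, coefficient = 2
x_4 = 2.3750, f(x_4) = 0.150588, coefficient = 2
x_5 = 2.5312, f(x_5) = 0.135003, coefficient = 2
x_6 = 2.6875, f(x_6) = 0.121615, coefficient = 2
x_7 = 2.8438, f(x_7) = 0.110048, coefficient = 2
x_8 = 3.0000, f(x_8) = 0.100000, coefficient = 1

I ≈ (0.156250/2) × 2.530621 = 0.197705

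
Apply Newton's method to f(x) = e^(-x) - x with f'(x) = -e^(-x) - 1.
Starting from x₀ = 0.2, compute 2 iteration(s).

f(x) = e^(-x) - x
f'(x) = -e^(-x) - 1
x₀ = 0.2

Newton-Raphson formula: x_{n+1} = x_n - f(x_n)/f'(x_n)

Iteration 1:
  f(0.200000) = 0.618731
  f'(0.200000) = -1.818731
  x_1 = 0.200000 - 0.618731/(-1.818731) = 0.540199
Iteration 2:
  f(0.540199) = 0.042433
  f'(0.540199) = -1.582632
  x_2 = 0.540199 - 0.042433/(-1.582632) = 0.567011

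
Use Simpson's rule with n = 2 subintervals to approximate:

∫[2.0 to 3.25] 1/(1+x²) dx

f(x) = 1/(1+x²)
a = 2.0, b = 3.25, n = 2
h = (b - a)/n = 0.625000

Simpson's rule: (h/3)[f(x₀) + 4f(x₁) + 2f(x₂) + ... + f(xₙ)]

x_0 = 2.0000, f(x_0) = 0.200000, coefficient = 1
x_1 = 2.6250, f(x_1) = 0.126733, coefficient = 4
x_2 = 3.2500, f(x_2) = 0.086486, coefficient = 1

I ≈ (0.625000/3) × 0.793417 = 0.165295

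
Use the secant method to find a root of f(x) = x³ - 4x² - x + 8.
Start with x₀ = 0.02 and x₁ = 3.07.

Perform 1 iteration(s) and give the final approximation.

f(x) = x³ - 4x² - x + 8
x₀ = 0.02, x₁ = 3.07

Secant formula: x_{n+1} = x_n - f(x_n)(x_n - x_{n-1})/(f(x_n) - f(x_{n-1}))

Iteration 1:
  f(0.020000) = 7.978408
  f(3.070000) = -3.835157
  x_2 = 3.070000 - (-3.835157)×(3.070000 - 0.020000)/(-3.835157 - 7.978408)
       = 2.079848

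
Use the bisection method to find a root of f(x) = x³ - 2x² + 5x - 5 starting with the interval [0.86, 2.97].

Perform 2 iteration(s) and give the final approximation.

f(x) = x³ - 2x² + 5x - 5
Initial interval: [0.86, 2.97]

Iteration 1:
  c_1 = (0.860000 + 2.970000)/2 = 1.915000
  f(c_1) = f(1.915000) = 4.263286
  f(a) × f(c) < 0, new interval: [0.860000, 1.915000]
Iteration 2:
  c_2 = (0.860000 + 1.915000)/2 = 1.387500
  f(c_2) = f(1.387500) = 0.758342
  f(a) × f(c) < 0, new interval: [0.860000, 1.387500]

After 2 iteration(s), the approximation is c_2 = 1.387500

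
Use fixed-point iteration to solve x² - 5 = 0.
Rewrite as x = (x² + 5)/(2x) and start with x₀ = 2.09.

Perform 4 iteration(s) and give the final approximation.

Equation: x² - 5 = 0
Fixed-point form: x = (x² + 5)/(2x)
x₀ = 2.09

x_1 = g(2.090000) = 2.241172
x_2 = g(2.241172) = 2.236074
x_3 = g(2.236074) = 2.236068
x_4 = g(2.236068) = 2.236068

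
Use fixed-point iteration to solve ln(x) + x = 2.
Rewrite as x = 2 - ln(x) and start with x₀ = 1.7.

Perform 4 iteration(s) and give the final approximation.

Equation: ln(x) + x = 2
Fixed-point form: x = 2 - ln(x)
x₀ = 1.7

x_1 = g(1.700000) = 1.469372
x_2 = g(1.469372) = 1.615165
x_3 = g(1.615165) = 1.520563
x_4 = g(1.520563) = 1.580919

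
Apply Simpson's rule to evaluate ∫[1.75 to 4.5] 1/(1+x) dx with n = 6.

f(x) = 1/(1+x)
a = 1.75, b = 4.5, n = 6
h = (b - a)/n = 0.458333

Simpson's rule: (h/3)[f(x₀) + 4f(x₁) + 2f(x₂) + ... + f(xₙ)]

x_0 = 1.7500, f(x_0) = 0.363636, coefficient = 1
x_1 = 2.2083, f(x_1) = 0.311688, coefficient = 4
x_2 = 2.6667, f(x_2) = 0.272727, coefficient = 2
x_3 = 3.1250, f(x_3) = 0.242424, coefficient = 4
x_4 = 3.5833, f(x_4) = 0.218182, coefficient = 2
x_5 = 4.0417, f(x_5) = 0.198347, coefficient = 4
x_6 = 4.5000, f(x_6) = 0.181818, coefficient = 1

I ≈ (0.458333/3) × 4.537111 = 0.693170
Exact value: 0.693147
Error: 0.000023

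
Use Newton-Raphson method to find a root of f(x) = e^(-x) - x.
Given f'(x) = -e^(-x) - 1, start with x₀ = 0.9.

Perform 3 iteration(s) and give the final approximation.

f(x) = e^(-x) - x
f'(x) = -e^(-x) - 1
x₀ = 0.9

Newton-Raphson formula: x_{n+1} = x_n - f(x_n)/f'(x_n)

Iteration 1:
  f(0.900000) = -0.493430
  f'(0.900000) = -1.406570
  x_1 = 0.900000 - (-0.493430)/(-1.406570) = 0.549196
Iteration 2:
  f(0.549196) = 0.028218
  f'(0.549196) = -1.577414
  x_2 = 0.549196 - 0.028218/(-1.577414) = 0.567085
Iteration 3:
  f(0.567085) = 0.000092
  f'(0.567085) = -1.567177
  x_3 = 0.567085 - 0.000092/(-1.567177) = 0.567143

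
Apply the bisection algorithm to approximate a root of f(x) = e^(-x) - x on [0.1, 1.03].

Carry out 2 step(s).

f(x) = e^(-x) - x
Initial interval: [0.1, 1.03]

Iteration 1:
  c_1 = (0.100000 + 1.030000)/2 = 0.565000
  f(c_1) = f(0.565000) = 0.003360
  f(a) × f(c) ≥ 0, new interval: [0.565000, 1.030000]
Iteration 2:
  c_2 = (0.565000 + 1.030000)/2 = 0.797500
  f(c_2) = f(0.797500) = -0.347046
  f(a) × f(c) < 0, new interval: [0.565000, 0.797500]

After 2 iteration(s), the approximation is c_2 = 0.797500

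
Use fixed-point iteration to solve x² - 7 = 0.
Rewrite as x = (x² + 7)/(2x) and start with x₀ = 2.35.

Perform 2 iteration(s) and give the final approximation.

Equation: x² - 7 = 0
Fixed-point form: x = (x² + 7)/(2x)
x₀ = 2.35

x_1 = g(2.350000) = 2.664362
x_2 = g(2.664362) = 2.645816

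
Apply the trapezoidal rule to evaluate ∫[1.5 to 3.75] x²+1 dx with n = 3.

f(x) = x²+1
a = 1.5, b = 3.75, n = 3
h = (b - a)/n = 0.750000

Trapezoidal rule: (h/2)[f(x₀) + 2f(x₁) + 2f(x₂) + ... + f(xₙ)]

x_0 = 1.5000, f(x_0) = 3.250000, coefficient = 1
x_1 = 2.2500, f(x_1) = 6.062500, coefficient = 2
x_2 = 3.0000, f(x_2) = 10.000000, coefficient = 2
x_3 = 3.7500, f(x_3) = 15.062500, coefficient = 1

I ≈ (0.750000/2) × 50.437500 = 18.914062
Exact value: 18.703125
Error: 0.210938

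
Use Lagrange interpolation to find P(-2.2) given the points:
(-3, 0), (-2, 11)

Lagrange interpolation formula:
P(x) = Σ yᵢ × Lᵢ(x)
where Lᵢ(x) = Π_{j≠i} (x - xⱼ)/(xᵢ - xⱼ)

L_0(-2.2) = (-2.2 - (-2))/(-3 - (-2)) = 0.200000
L_1(-2.2) = (-2.2 - (-3))/(-2 - (-3)) = 0.800000

P(-2.2) = 0×L_0(-2.2) + 11×L_1(-2.2)
P(-2.2) = 8.800000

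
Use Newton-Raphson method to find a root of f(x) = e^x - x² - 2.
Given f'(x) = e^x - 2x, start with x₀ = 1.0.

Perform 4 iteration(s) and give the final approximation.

f(x) = e^x - x² - 2
f'(x) = e^x - 2x
x₀ = 1.0

Newton-Raphson formula: x_{n+1} = x_n - f(x_n)/f'(x_n)

Iteration 1:
  f(1.000000) = -0.281718
  f'(1.000000) = 0.718282
  x_1 = 1.000000 - (-0.281718)/0.718282 = 1.392211
Iteration 2:
  f(1.392211) = 0.085485
  f'(1.392211) = 1.239315
  x_2 = 1.392211 - 0.085485/1.239315 = 1.323233
Iteration 3:
  f(1.323233) = 0.004598
  f'(1.323233) = 1.109078
  x_3 = 1.323233 - 0.004598/1.109078 = 1.319087
Iteration 4:
  f(1.319087) = 0.000015
  f'(1.319087) = 1.101832
  x_4 = 1.319087 - 0.000015/1.101832 = 1.319074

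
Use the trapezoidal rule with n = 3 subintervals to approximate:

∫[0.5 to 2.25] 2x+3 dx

f(x) = 2x+3
a = 0.5, b = 2.25, n = 3
h = (b - a)/n = 0.583333

Trapezoidal rule: (h/2)[f(x₀) + 2f(x₁) + 2f(x₂) + ... + f(xₙ)]

x_0 = 0.5000, f(x_0) = 4.000000, coefficient = 1
x_1 = 1.0833, f(x_1) = 5.166667, coefficient = 2
x_2 = 1.6667, f(x_2) = 6.333333, coefficient = 2
x_3 = 2.2500, f(x_3) = 7.500000, coefficient = 1

I ≈ (0.583333/2) × 34.500000 = 10.062500
Exact value: 10.062500
Error: 0.000000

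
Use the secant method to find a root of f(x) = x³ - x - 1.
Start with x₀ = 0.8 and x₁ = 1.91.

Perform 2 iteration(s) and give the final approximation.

f(x) = x³ - x - 1
x₀ = 0.8, x₁ = 1.91

Secant formula: x_{n+1} = x_n - f(x_n)(x_n - x_{n-1})/(f(x_n) - f(x_{n-1}))

Iteration 1:
  f(0.800000) = -1.288000
  f(1.910000) = 4.057871
  x_2 = 1.910000 - 4.057871×(1.910000 - 0.800000)/(4.057871 - (-1.288000))
       = 1.067436
Iteration 2:
  f(1.910000) = 4.057871
  f(1.067436) = -0.851178
  x_3 = 1.067436 - (-0.851178)×(1.067436 - 1.910000)/(-0.851178 - 4.057871)
       = 1.213528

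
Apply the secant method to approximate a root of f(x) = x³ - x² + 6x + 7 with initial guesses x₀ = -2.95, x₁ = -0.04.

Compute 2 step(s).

f(x) = x³ - x² + 6x + 7
x₀ = -2.95, x₁ = -0.04

Secant formula: x_{n+1} = x_n - f(x_n)(x_n - x_{n-1})/(f(x_n) - f(x_{n-1}))

Iteration 1:
  f(-2.950000) = -45.074875
  f(-0.040000) = 6.758336
  x_2 = -0.040000 - 6.758336×(-0.040000 - (-2.950000))/(6.758336 - (-45.074875))
       = -0.419424
Iteration 2:
  f(-0.040000) = 6.758336
  f(-0.419424) = 4.233757
  x_3 = -0.419424 - 4.233757×(-0.419424 - (-0.040000))/(4.233757 - 6.758336)
       = -1.055723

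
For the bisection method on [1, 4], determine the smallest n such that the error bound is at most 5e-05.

We need (b-a)/2^n ≤ 5e-05
(4 - 1)/2^n ≤ 5e-05
3/2^n ≤ 5e-05
2^n ≥ 60000
n ≥ log₂(60000) = 15.87
n ≥ 16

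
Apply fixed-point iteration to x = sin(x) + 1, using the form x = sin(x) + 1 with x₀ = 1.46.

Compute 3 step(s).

Equation: x = sin(x) + 1
Fixed-point form: x = sin(x) + 1
x₀ = 1.46

x_1 = g(1.460000) = 1.993868
x_2 = g(1.993868) = 1.911832
x_3 = g(1.911832) = 1.942409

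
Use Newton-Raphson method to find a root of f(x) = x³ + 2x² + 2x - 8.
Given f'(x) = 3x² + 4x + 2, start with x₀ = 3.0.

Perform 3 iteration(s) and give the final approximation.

f(x) = x³ + 2x² + 2x - 8
f'(x) = 3x² + 4x + 2
x₀ = 3.0

Newton-Raphson formula: x_{n+1} = x_n - f(x_n)/f'(x_n)

Iteration 1:
  f(3.000000) = 43.000000
  f'(3.000000) = 41.000000
  x_1 = 3.000000 - 43.000000/41.000000 = 1.951220
Iteration 2:
  f(1.951220) = 10.945749
  f'(1.951220) = 21.226651
  x_2 = 1.951220 - 10.945749/21.226651 = 1.435559
Iteration 3:
  f(1.435559) = 1.951217
  f'(1.435559) = 13.924723
  x_3 = 1.435559 - 1.951217/13.924723 = 1.295433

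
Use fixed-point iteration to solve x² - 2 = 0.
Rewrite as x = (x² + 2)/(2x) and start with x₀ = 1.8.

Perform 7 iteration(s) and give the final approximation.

Equation: x² - 2 = 0
Fixed-point form: x = (x² + 2)/(2x)
x₀ = 1.8

x_1 = g(1.800000) = 1.455556
x_2 = g(1.455556) = 1.414801
x_3 = g(1.414801) = 1.414214
x_4 = g(1.414214) = 1.414214
x_5 = g(1.414214) = 1.414214
x_6 = g(1.414214) = 1.414214
x_7 = g(1.414214) = 1.414214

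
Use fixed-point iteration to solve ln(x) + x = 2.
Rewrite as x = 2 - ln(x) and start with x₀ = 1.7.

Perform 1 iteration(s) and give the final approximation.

Equation: ln(x) + x = 2
Fixed-point form: x = 2 - ln(x)
x₀ = 1.7

x_1 = g(1.700000) = 1.469372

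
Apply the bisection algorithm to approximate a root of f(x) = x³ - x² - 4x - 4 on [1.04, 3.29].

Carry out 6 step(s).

f(x) = x³ - x² - 4x - 4
Initial interval: [1.04, 3.29]

Iteration 1:
  c_1 = (1.040000 + 3.290000)/2 = 2.165000
  f(c_1) = f(2.165000) = -7.199383
  f(a) × f(c) ≥ 0, new interval: [2.165000, 3.290000]
Iteration 2:
  c_2 = (2.165000 + 3.290000)/2 = 2.727500
  f(c_2) = f(2.727500) = -2.058685
  f(a) × f(c) ≥ 0, new interval: [2.727500, 3.290000]
Iteration 3:
  c_3 = (2.727500 + 3.290000)/2 = 3.008750
  f(c_3) = f(3.008750) = 2.149363
  f(a) × f(c) < 0, new interval: [2.727500, 3.008750]
Iteration 4:
  c_4 = (2.727500 + 3.008750)/2 = 2.868125
  f(c_4) = f(2.868125) = -0.105040
  f(a) × f(c) ≥ 0, new interval: [2.868125, 3.008750]
Iteration 5:
  c_5 = (2.868125 + 3.008750)/2 = 2.938438
  f(c_5) = f(2.938438) = 0.983524
  f(a) × f(c) < 0, new interval: [2.868125, 2.938438]
Iteration 6:
  c_6 = (2.868125 + 2.938438)/2 = 2.903281
  f(c_6) = f(2.903281) = 0.429713
  f(a) × f(c) < 0, new interval: [2.868125, 2.903281]

After 6 iteration(s), the approximation is c_6 = 2.903281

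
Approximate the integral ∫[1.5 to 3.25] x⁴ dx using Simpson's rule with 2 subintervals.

f(x) = x⁴
a = 1.5, b = 3.25, n = 2
h = (b - a)/n = 0.875000

Simpson's rule: (h/3)[f(x₀) + 4f(x₁) + 2f(x₂) + ... + f(xₙ)]

x_0 = 1.5000, f(x_0) = 5.062500, coefficient = 1
x_1 = 2.3750, f(x_1) = 31.816650, coefficient = 4
x_2 = 3.2500, f(x_2) = 111.566406, coefficient = 1

I ≈ (0.875000/3) × 243.895508 = 71.136190
Exact value: 70.999414
Error: 0.136776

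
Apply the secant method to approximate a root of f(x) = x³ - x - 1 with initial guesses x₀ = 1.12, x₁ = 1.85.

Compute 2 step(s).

f(x) = x³ - x - 1
x₀ = 1.12, x₁ = 1.85

Secant formula: x_{n+1} = x_n - f(x_n)(x_n - x_{n-1})/(f(x_n) - f(x_{n-1}))

Iteration 1:
  f(1.120000) = -0.715072
  f(1.850000) = 3.481625
  x_2 = 1.850000 - 3.481625×(1.850000 - 1.120000)/(3.481625 - (-0.715072))
       = 1.244384
Iteration 2:
  f(1.850000) = 3.481625
  f(1.244384) = -0.317465
  x_3 = 1.244384 - (-0.317465)×(1.244384 - 1.850000)/(-0.317465 - 3.481625)
       = 1.294992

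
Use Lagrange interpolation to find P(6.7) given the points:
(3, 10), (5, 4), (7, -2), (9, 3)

Lagrange interpolation formula:
P(x) = Σ yᵢ × Lᵢ(x)
where Lᵢ(x) = Π_{j≠i} (x - xⱼ)/(xᵢ - xⱼ)

L_0(6.7) = (6.7 - 5)/(3 - 5) × (6.7 - 7)/(3 - 7) × (6.7 - 9)/(3 - 9) = -0.024437
L_1(6.7) = (6.7 - 3)/(5 - 3) × (6.7 - 7)/(5 - 7) × (6.7 - 9)/(5 - 9) = 0.159562
L_2(6.7) = (6.7 - 3)/(7 - 3) × (6.7 - 5)/(7 - 5) × (6.7 - 9)/(7 - 9) = 0.904188
L_3(6.7) = (6.7 - 3)/(9 - 3) × (6.7 - 5)/(9 - 5) × (6.7 - 7)/(9 - 7) = -0.039312

P(6.7) = 10×L_0(6.7) + 4×L_1(6.7) + (-2)×L_2(6.7) + 3×L_3(6.7)
P(6.7) = -1.532438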